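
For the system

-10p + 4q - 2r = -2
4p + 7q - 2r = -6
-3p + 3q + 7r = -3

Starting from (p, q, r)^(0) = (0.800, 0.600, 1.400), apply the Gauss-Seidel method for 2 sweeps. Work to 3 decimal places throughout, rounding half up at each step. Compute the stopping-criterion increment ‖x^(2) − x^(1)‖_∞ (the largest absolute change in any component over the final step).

Iteration 1:
  p = (-2 - (4)·0.600 - (-2)·1.400) / (-10) = 0.160
  q = (-6 - (4)·0.160 - (-2)·1.400) / (7) = -0.549
  r = (-3 - (-3)·0.160 - (3)·-0.549) / (7) = -0.125
Iteration 2:
  p = (-2 - (4)·-0.549 - (-2)·-0.125) / (-10) = 0.005
  q = (-6 - (4)·0.005 - (-2)·-0.125) / (7) = -0.896
  r = (-3 - (-3)·0.005 - (3)·-0.896) / (7) = -0.042
Change: (-0.155, -0.347, 0.083) → max |·| = 0.347

0.347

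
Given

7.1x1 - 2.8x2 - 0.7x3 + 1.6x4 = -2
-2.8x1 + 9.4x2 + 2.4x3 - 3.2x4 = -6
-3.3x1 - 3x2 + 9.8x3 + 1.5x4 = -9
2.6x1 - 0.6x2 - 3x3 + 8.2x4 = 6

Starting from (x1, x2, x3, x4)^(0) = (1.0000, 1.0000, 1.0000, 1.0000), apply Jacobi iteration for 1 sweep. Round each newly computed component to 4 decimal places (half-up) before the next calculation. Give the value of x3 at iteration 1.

Iteration 1:
  x1 = (-2 - (-2.8)·1.0000 - (-0.7)·1.0000 - (1.6)·1.0000) / (7.1) = -0.0141
  x2 = (-6 - (-2.8)·1.0000 - (2.4)·1.0000 - (-3.2)·1.0000) / (9.4) = -0.2553
  x3 = (-9 - (-3.3)·1.0000 - (-3)·1.0000 - (1.5)·1.0000) / (9.8) = -0.4286
  x4 = (6 - (2.6)·1.0000 - (-0.6)·1.0000 - (-3)·1.0000) / (8.2) = 0.8537

-0.4286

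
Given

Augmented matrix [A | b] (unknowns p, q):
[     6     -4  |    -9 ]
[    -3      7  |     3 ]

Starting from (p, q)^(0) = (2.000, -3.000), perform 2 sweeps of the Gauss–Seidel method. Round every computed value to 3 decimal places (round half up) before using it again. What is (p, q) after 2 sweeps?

(-2.214, -0.520)

Iteration 1:
  p = (-9 - (-4)·-3.000) / (6) = -3.500
  q = (3 - (-3)·-3.500) / (7) = -1.071
Iteration 2:
  p = (-9 - (-4)·-1.071) / (6) = -2.214
  q = (3 - (-3)·-2.214) / (7) = -0.520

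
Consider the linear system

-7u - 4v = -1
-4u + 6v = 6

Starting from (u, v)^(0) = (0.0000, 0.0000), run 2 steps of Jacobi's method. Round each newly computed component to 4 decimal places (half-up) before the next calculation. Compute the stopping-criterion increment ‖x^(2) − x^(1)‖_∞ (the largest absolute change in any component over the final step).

Iteration 1:
  u = (-1 - (-4)·0.0000) / (-7) = 0.1429
  v = (6 - (-4)·0.0000) / (6) = 1.0000
Iteration 2:
  u = (-1 - (-4)·1.0000) / (-7) = -0.4286
  v = (6 - (-4)·0.1429) / (6) = 1.0953
Change: (-0.5715, 0.0953) → max |·| = 0.5715

0.5715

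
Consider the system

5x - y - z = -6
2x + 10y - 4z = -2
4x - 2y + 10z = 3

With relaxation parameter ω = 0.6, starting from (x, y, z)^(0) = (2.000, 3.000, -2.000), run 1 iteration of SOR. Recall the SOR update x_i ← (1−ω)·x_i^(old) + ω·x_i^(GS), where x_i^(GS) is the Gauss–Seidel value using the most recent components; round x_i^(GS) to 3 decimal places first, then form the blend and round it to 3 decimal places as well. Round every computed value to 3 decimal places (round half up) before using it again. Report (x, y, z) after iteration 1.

(0.200, 0.576, -0.599)

Iteration 1:
  x: GS value = (-6 - (-1)·3.000 - (-1)·-2.000) / (5) = -1.000;  x ← (1−ω)·2.000 + ω·-1.000 = 0.200
  y: GS value = (-2 - (2)·0.200 - (-4)·-2.000) / (10) = -1.040;  y ← (1−ω)·3.000 + ω·-1.040 = 0.576
  z: GS value = (3 - (4)·0.200 - (-2)·0.576) / (10) = 0.335;  z ← (1−ω)·-2.000 + ω·0.335 = -0.599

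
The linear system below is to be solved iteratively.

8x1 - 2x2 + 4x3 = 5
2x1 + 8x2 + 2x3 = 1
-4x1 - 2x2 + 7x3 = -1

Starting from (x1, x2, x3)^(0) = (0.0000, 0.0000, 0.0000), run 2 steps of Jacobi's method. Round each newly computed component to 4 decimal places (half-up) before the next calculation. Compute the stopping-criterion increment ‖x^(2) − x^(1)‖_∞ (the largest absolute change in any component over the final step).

Iteration 1:
  x1 = (5 - (-2)·0.0000 - (4)·0.0000) / (8) = 0.6250
  x2 = (1 - (2)·0.0000 - (2)·0.0000) / (8) = 0.1250
  x3 = (-1 - (-4)·0.0000 - (-2)·0.0000) / (7) = -0.1429
Iteration 2:
  x1 = (5 - (-2)·0.1250 - (4)·-0.1429) / (8) = 0.7277
  x2 = (1 - (2)·0.6250 - (2)·-0.1429) / (8) = 0.0045
  x3 = (-1 - (-4)·0.6250 - (-2)·0.1250) / (7) = 0.2500
Change: (0.1027, -0.1205, 0.3929) → max |·| = 0.3929

0.3929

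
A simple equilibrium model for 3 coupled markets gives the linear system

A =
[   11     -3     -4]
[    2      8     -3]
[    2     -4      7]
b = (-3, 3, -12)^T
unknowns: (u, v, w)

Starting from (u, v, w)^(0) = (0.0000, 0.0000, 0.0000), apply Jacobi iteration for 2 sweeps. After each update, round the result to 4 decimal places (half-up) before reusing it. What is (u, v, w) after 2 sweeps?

(-0.7938, -0.1997, -1.4221)

Iteration 1:
  u = (-3 - (-3)·0.0000 - (-4)·0.0000) / (11) = -0.2727
  v = (3 - (2)·0.0000 - (-3)·0.0000) / (8) = 0.3750
  w = (-12 - (2)·0.0000 - (-4)·0.0000) / (7) = -1.7143
Iteration 2:
  u = (-3 - (-3)·0.3750 - (-4)·-1.7143) / (11) = -0.7938
  v = (3 - (2)·-0.2727 - (-3)·-1.7143) / (8) = -0.1997
  w = (-12 - (2)·-0.2727 - (-4)·0.3750) / (7) = -1.4221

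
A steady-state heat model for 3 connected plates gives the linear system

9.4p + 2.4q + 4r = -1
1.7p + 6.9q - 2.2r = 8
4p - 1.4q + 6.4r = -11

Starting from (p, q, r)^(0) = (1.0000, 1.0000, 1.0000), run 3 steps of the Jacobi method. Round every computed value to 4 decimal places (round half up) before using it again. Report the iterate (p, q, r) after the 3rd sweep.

(0.1284, 0.7351, -1.8730)

Iteration 1:
  p = (-1 - (2.4)·1.0000 - (4)·1.0000) / (9.4) = -0.7872
  q = (8 - (1.7)·1.0000 - (-2.2)·1.0000) / (6.9) = 1.2319
  r = (-11 - (4)·1.0000 - (-1.4)·1.0000) / (6.4) = -2.1250
Iteration 2:
  p = (-1 - (2.4)·1.2319 - (4)·-2.1250) / (9.4) = 0.4833
  q = (8 - (1.7)·-0.7872 - (-2.2)·-2.1250) / (6.9) = 0.6758
  r = (-11 - (4)·-0.7872 - (-1.4)·1.2319) / (6.4) = -0.9573
Iteration 3:
  p = (-1 - (2.4)·0.6758 - (4)·-0.9573) / (9.4) = 0.1284
  q = (8 - (1.7)·0.4833 - (-2.2)·-0.9573) / (6.9) = 0.7351
  r = (-11 - (4)·0.4833 - (-1.4)·0.6758) / (6.4) = -1.8730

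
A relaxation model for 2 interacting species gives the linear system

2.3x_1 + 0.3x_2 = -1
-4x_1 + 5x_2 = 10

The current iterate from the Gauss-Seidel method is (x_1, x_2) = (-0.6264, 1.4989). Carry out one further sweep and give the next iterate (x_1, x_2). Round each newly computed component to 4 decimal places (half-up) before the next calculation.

One sweep:
  x_1 = (-1 - (0.3)·1.4989) / (2.3) = -0.6303
  x_2 = (10 - (-4)·-0.6303) / (5) = 1.4958

(-0.6303, 1.4958)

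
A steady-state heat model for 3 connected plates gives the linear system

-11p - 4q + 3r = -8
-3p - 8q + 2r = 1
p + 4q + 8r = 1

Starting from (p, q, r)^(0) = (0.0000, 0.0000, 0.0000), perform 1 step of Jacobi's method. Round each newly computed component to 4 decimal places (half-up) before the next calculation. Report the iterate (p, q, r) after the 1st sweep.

(0.7273, -0.1250, 0.1250)

Iteration 1:
  p = (-8 - (-4)·0.0000 - (3)·0.0000) / (-11) = 0.7273
  q = (1 - (-3)·0.0000 - (2)·0.0000) / (-8) = -0.1250
  r = (1 - (1)·0.0000 - (4)·0.0000) / (8) = 0.1250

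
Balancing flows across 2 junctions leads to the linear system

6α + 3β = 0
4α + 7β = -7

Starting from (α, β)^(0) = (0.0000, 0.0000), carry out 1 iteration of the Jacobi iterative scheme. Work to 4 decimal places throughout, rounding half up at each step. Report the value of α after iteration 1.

Iteration 1:
  α = (0 - (3)·0.0000) / (6) = 0.0000
  β = (-7 - (4)·0.0000) / (7) = -1.0000

0.0000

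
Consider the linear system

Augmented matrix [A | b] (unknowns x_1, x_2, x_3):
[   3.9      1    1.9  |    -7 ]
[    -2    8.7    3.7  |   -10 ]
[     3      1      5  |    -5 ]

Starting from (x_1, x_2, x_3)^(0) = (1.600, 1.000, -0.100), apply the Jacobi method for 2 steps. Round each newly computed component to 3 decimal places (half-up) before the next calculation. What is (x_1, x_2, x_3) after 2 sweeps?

(-0.553, -0.691, 0.350)

Iteration 1:
  x_1 = (-7 - (1)·1.000 - (1.9)·-0.100) / (3.9) = -2.003
  x_2 = (-10 - (-2)·1.600 - (3.7)·-0.100) / (8.7) = -0.739
  x_3 = (-5 - (3)·1.600 - (1)·1.000) / (5) = -2.160
Iteration 2:
  x_1 = (-7 - (1)·-0.739 - (1.9)·-2.160) / (3.9) = -0.553
  x_2 = (-10 - (-2)·-2.003 - (3.7)·-2.160) / (8.7) = -0.691
  x_3 = (-5 - (3)·-2.003 - (1)·-0.739) / (5) = 0.350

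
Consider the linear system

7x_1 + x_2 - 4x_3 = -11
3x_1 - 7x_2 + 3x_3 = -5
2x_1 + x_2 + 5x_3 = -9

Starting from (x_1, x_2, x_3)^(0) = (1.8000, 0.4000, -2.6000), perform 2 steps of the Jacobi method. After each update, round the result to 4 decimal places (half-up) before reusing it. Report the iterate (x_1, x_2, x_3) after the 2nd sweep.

Iteration 1:
  x_1 = (-11 - (1)·0.4000 - (-4)·-2.6000) / (7) = -3.1143
  x_2 = (-5 - (3)·1.8000 - (3)·-2.6000) / (-7) = 0.3714
  x_3 = (-9 - (2)·1.8000 - (1)·0.4000) / (5) = -2.6000
Iteration 2:
  x_1 = (-11 - (1)·0.3714 - (-4)·-2.6000) / (7) = -3.1102
  x_2 = (-5 - (3)·-3.1143 - (3)·-2.6000) / (-7) = -1.7347
  x_3 = (-9 - (2)·-3.1143 - (1)·0.3714) / (5) = -0.6286

(-3.1102, -1.7347, -0.6286)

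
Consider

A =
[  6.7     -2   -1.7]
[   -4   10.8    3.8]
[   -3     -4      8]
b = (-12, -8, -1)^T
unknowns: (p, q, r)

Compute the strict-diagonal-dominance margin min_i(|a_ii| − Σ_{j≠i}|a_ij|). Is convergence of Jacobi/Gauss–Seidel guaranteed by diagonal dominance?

row 1: |6.7| − (2+1.7) = 3
row 2: |10.8| − (4+3.8) = 3
row 3: |8| − (3+4) = 1
minimum over rows = 1 → strictly diagonally dominant (convergence guaranteed)

1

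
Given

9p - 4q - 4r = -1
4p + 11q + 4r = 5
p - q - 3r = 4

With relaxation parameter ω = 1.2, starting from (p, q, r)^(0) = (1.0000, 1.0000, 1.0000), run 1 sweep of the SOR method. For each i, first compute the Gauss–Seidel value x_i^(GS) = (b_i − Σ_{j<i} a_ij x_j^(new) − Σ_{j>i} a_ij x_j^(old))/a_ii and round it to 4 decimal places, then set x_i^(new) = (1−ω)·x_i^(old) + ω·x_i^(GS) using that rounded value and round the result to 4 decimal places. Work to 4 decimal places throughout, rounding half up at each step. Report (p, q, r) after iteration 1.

(0.7334, -0.4110, -1.3423)

Iteration 1:
  p: GS value = (-1 - (-4)·1.0000 - (-4)·1.0000) / (9) = 0.7778;  p ← (1−ω)·1.0000 + ω·0.7778 = 0.7334
  q: GS value = (5 - (4)·0.7334 - (4)·1.0000) / (11) = -0.1758;  q ← (1−ω)·1.0000 + ω·-0.1758 = -0.4110
  r: GS value = (4 - (1)·0.7334 - (-1)·-0.4110) / (-3) = -0.9519;  r ← (1−ω)·1.0000 + ω·-0.9519 = -1.3423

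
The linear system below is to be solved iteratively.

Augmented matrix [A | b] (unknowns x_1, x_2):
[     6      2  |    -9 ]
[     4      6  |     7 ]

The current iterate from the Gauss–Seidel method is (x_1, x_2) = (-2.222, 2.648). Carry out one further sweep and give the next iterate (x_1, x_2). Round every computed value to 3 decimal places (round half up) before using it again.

(-2.383, 2.755)

One sweep:
  x_1 = (-9 - (2)·2.648) / (6) = -2.383
  x_2 = (7 - (4)·-2.383) / (6) = 2.755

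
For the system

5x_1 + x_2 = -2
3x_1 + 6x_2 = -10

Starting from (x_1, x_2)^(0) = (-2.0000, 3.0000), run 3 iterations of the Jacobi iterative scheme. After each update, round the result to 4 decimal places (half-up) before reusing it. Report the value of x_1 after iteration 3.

Iteration 1:
  x_1 = (-2 - (1)·3.0000) / (5) = -1.0000
  x_2 = (-10 - (3)·-2.0000) / (6) = -0.6667
Iteration 2:
  x_1 = (-2 - (1)·-0.6667) / (5) = -0.2667
  x_2 = (-10 - (3)·-1.0000) / (6) = -1.1667
Iteration 3:
  x_1 = (-2 - (1)·-1.1667) / (5) = -0.1667
  x_2 = (-10 - (3)·-0.2667) / (6) = -1.5333

-0.1667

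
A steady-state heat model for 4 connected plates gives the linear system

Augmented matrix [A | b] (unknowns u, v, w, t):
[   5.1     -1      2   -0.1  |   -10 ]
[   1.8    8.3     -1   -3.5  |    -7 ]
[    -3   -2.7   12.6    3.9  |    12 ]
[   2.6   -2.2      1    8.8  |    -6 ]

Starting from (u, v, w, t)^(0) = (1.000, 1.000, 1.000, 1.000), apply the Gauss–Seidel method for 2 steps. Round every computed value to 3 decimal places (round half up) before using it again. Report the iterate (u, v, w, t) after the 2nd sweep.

Iteration 1:
  u = (-10 - (-1)·1.000 - (2)·1.000 - (-0.1)·1.000) / (5.1) = -2.137
  v = (-7 - (1.8)·-2.137 - (-1)·1.000 - (-3.5)·1.000) / (8.3) = 0.162
  w = (12 - (-3)·-2.137 - (-2.7)·0.162 - (3.9)·1.000) / (12.6) = 0.169
  t = (-6 - (2.6)·-2.137 - (-2.2)·0.162 - (1)·0.169) / (8.8) = -0.029
Iteration 2:
  u = (-10 - (-1)·0.162 - (2)·0.169 - (-0.1)·-0.029) / (5.1) = -1.996
  v = (-7 - (1.8)·-1.996 - (-1)·0.169 - (-3.5)·-0.029) / (8.3) = -0.402
  w = (12 - (-3)·-1.996 - (-2.7)·-0.402 - (3.9)·-0.029) / (12.6) = 0.400
  t = (-6 - (2.6)·-1.996 - (-2.2)·-0.402 - (1)·0.400) / (8.8) = -0.238

(-1.996, -0.402, 0.400, -0.238)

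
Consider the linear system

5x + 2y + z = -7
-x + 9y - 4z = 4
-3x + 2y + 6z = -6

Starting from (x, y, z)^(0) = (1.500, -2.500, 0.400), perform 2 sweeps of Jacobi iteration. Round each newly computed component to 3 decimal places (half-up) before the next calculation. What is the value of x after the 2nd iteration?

Iteration 1:
  x = (-7 - (2)·-2.500 - (1)·0.400) / (5) = -0.480
  y = (4 - (-1)·1.500 - (-4)·0.400) / (9) = 0.789
  z = (-6 - (-3)·1.500 - (2)·-2.500) / (6) = 0.583
Iteration 2:
  x = (-7 - (2)·0.789 - (1)·0.583) / (5) = -1.832
  y = (4 - (-1)·-0.480 - (-4)·0.583) / (9) = 0.650
  z = (-6 - (-3)·-0.480 - (2)·0.789) / (6) = -1.503

-1.832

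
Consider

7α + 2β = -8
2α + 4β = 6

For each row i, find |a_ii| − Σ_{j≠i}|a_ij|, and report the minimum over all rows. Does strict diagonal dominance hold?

2

row 1: |7| − (2) = 5
row 2: |4| − (2) = 2
minimum over rows = 2 → strictly diagonally dominant (convergence guaranteed)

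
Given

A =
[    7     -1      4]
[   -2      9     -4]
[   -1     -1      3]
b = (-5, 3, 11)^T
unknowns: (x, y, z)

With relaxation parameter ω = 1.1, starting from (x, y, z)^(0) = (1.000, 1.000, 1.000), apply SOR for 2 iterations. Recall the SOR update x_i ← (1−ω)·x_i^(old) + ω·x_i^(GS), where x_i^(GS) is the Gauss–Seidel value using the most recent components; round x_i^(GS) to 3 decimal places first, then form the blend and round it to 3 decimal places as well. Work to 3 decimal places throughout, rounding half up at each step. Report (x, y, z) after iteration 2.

(-2.841, 1.385, 3.140)

Iteration 1:
  x: GS value = (-5 - (-1)·1.000 - (4)·1.000) / (7) = -1.143;  x ← (1−ω)·1.000 + ω·-1.143 = -1.357
  y: GS value = (3 - (-2)·-1.357 - (-4)·1.000) / (9) = 0.476;  y ← (1−ω)·1.000 + ω·0.476 = 0.424
  z: GS value = (11 - (-1)·-1.357 - (-1)·0.424) / (3) = 3.356;  z ← (1−ω)·1.000 + ω·3.356 = 3.592
Iteration 2:
  x: GS value = (-5 - (-1)·0.424 - (4)·3.592) / (7) = -2.706;  x ← (1−ω)·-1.357 + ω·-2.706 = -2.841
  y: GS value = (3 - (-2)·-2.841 - (-4)·3.592) / (9) = 1.298;  y ← (1−ω)·0.424 + ω·1.298 = 1.385
  z: GS value = (11 - (-1)·-2.841 - (-1)·1.385) / (3) = 3.181;  z ← (1−ω)·3.592 + ω·3.181 = 3.140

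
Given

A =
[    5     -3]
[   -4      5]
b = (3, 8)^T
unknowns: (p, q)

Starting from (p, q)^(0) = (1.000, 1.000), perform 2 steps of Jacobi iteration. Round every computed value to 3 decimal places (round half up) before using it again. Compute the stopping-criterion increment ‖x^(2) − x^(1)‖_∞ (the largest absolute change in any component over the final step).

0.840

Iteration 1:
  p = (3 - (-3)·1.000) / (5) = 1.200
  q = (8 - (-4)·1.000) / (5) = 2.400
Iteration 2:
  p = (3 - (-3)·2.400) / (5) = 2.040
  q = (8 - (-4)·1.200) / (5) = 2.560
Change: (0.840, 0.160) → max |·| = 0.840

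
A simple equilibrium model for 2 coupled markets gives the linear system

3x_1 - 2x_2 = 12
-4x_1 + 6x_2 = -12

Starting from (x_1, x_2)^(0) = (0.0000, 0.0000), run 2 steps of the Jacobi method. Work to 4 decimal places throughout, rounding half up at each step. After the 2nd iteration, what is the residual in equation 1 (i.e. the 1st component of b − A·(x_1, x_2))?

Iteration 1:
  x_1 = (12 - (-2)·0.0000) / (3) = 4.0000
  x_2 = (-12 - (-4)·0.0000) / (6) = -2.0000
Iteration 2:
  x_1 = (12 - (-2)·-2.0000) / (3) = 2.6667
  x_2 = (-12 - (-4)·4.0000) / (6) = 0.6667
Residual b − A·x = (5.3333, -5.3334)

5.3333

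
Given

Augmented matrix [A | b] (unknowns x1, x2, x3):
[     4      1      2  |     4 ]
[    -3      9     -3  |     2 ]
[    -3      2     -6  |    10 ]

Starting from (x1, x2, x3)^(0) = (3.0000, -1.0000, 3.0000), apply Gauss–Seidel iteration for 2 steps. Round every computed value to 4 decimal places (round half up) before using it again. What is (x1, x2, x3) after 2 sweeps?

(1.2963, 0.2670, -2.2258)

Iteration 1:
  x1 = (4 - (1)·-1.0000 - (2)·3.0000) / (4) = -0.2500
  x2 = (2 - (-3)·-0.2500 - (-3)·3.0000) / (9) = 1.1389
  x3 = (10 - (-3)·-0.2500 - (2)·1.1389) / (-6) = -1.1620
Iteration 2:
  x1 = (4 - (1)·1.1389 - (2)·-1.1620) / (4) = 1.2963
  x2 = (2 - (-3)·1.2963 - (-3)·-1.1620) / (9) = 0.2670
  x3 = (10 - (-3)·1.2963 - (2)·0.2670) / (-6) = -2.2258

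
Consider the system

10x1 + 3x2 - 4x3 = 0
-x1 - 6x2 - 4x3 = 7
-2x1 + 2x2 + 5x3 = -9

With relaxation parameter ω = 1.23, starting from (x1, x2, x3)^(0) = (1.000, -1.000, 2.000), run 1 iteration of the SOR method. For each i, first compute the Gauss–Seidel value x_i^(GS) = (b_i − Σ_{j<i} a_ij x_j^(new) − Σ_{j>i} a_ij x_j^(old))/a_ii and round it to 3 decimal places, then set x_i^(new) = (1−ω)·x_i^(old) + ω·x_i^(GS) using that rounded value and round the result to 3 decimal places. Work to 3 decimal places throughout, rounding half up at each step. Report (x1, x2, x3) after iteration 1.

(1.123, -3.075, -0.609)

Iteration 1:
  x1: GS value = (0 - (3)·-1.000 - (-4)·2.000) / (10) = 1.100;  x1 ← (1−ω)·1.000 + ω·1.100 = 1.123
  x2: GS value = (7 - (-1)·1.123 - (-4)·2.000) / (-6) = -2.687;  x2 ← (1−ω)·-1.000 + ω·-2.687 = -3.075
  x3: GS value = (-9 - (-2)·1.123 - (2)·-3.075) / (5) = -0.121;  x3 ← (1−ω)·2.000 + ω·-0.121 = -0.609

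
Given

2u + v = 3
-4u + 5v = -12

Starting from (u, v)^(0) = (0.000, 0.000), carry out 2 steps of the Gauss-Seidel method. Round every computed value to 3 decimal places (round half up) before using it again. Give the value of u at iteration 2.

Iteration 1:
  u = (3 - (1)·0.000) / (2) = 1.500
  v = (-12 - (-4)·1.500) / (5) = -1.200
Iteration 2:
  u = (3 - (1)·-1.200) / (2) = 2.100
  v = (-12 - (-4)·2.100) / (5) = -0.720

2.100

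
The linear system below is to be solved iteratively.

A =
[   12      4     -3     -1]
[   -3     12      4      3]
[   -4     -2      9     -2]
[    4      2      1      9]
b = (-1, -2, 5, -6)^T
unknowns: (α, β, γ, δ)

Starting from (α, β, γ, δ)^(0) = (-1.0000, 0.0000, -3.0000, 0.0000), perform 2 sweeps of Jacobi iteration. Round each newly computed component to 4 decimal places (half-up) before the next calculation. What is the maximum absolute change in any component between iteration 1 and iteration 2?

Iteration 1:
  α = (-1 - (4)·0.0000 - (-3)·-3.0000 - (-1)·0.0000) / (12) = -0.8333
  β = (-2 - (-3)·-1.0000 - (4)·-3.0000 - (3)·0.0000) / (12) = 0.5833
  γ = (5 - (-4)·-1.0000 - (-2)·0.0000 - (-2)·0.0000) / (9) = 0.1111
  δ = (-6 - (4)·-1.0000 - (2)·0.0000 - (1)·-3.0000) / (9) = 0.1111
Iteration 2:
  α = (-1 - (4)·0.5833 - (-3)·0.1111 - (-1)·0.1111) / (12) = -0.2407
  β = (-2 - (-3)·-0.8333 - (4)·0.1111 - (3)·0.1111) / (12) = -0.4398
  γ = (5 - (-4)·-0.8333 - (-2)·0.5833 - (-2)·0.1111) / (9) = 0.3395
  δ = (-6 - (4)·-0.8333 - (2)·0.5833 - (1)·0.1111) / (9) = -0.4383
Change: (0.5926, -1.0231, 0.2284, -0.5494) → max |·| = 1.0231

1.0231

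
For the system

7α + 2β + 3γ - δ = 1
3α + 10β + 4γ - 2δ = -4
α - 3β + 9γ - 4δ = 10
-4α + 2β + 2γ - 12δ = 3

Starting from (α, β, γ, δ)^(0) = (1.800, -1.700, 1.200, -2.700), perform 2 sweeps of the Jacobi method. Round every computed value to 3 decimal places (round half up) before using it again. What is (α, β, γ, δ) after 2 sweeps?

(0.936, -0.163, 0.073, -0.629)

Iteration 1:
  α = (1 - (2)·-1.700 - (3)·1.200 - (-1)·-2.700) / (7) = -0.271
  β = (-4 - (3)·1.800 - (4)·1.200 - (-2)·-2.700) / (10) = -1.960
  γ = (10 - (1)·1.800 - (-3)·-1.700 - (-4)·-2.700) / (9) = -0.856
  δ = (3 - (-4)·1.800 - (2)·-1.700 - (2)·1.200) / (-12) = -0.933
Iteration 2:
  α = (1 - (2)·-1.960 - (3)·-0.856 - (-1)·-0.933) / (7) = 0.936
  β = (-4 - (3)·-0.271 - (4)·-0.856 - (-2)·-0.933) / (10) = -0.163
  γ = (10 - (1)·-0.271 - (-3)·-1.960 - (-4)·-0.933) / (9) = 0.073
  δ = (3 - (-4)·-0.271 - (2)·-1.960 - (2)·-0.856) / (-12) = -0.629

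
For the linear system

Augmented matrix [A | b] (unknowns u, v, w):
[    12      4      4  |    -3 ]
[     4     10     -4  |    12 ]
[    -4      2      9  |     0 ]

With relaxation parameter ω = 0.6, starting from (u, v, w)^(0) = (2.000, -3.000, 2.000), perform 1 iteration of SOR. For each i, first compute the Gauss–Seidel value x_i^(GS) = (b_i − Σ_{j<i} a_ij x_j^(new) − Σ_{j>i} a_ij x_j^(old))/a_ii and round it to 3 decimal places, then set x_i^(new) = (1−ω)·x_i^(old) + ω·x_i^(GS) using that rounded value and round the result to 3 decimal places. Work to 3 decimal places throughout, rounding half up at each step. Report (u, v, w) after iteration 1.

Iteration 1:
  u: GS value = (-3 - (4)·-3.000 - (4)·2.000) / (12) = 0.083;  u ← (1−ω)·2.000 + ω·0.083 = 0.850
  v: GS value = (12 - (4)·0.850 - (-4)·2.000) / (10) = 1.660;  v ← (1−ω)·-3.000 + ω·1.660 = -0.204
  w: GS value = (0 - (-4)·0.850 - (2)·-0.204) / (9) = 0.423;  w ← (1−ω)·2.000 + ω·0.423 = 1.054

(0.850, -0.204, 1.054)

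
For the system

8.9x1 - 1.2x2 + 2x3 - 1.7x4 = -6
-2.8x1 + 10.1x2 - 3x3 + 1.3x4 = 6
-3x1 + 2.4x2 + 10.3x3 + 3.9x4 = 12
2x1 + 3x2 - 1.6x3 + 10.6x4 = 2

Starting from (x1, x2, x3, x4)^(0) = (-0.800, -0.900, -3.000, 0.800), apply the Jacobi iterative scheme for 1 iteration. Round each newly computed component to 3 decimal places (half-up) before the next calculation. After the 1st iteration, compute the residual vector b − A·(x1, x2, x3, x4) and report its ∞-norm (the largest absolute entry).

Iteration 1:
  x1 = (-6 - (-1.2)·-0.900 - (2)·-3.000 - (-1.7)·0.800) / (8.9) = 0.031
  x2 = (6 - (-2.8)·-0.800 - (-3)·-3.000 - (1.3)·0.800) / (10.1) = -0.622
  x3 = (12 - (-3)·-0.800 - (2.4)·-0.900 - (3.9)·0.800) / (10.3) = 0.839
  x4 = (2 - (2)·-0.800 - (3)·-0.900 - (-1.6)·-3.000) / (10.6) = 0.142
Residual b − A·x = (-8.459, 14.701, 4.390, 3.641); ∞-norm = 14.701

14.701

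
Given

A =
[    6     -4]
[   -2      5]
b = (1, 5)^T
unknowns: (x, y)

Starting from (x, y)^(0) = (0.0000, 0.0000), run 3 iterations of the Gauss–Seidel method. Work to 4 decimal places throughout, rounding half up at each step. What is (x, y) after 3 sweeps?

(1.0674, 1.4270)

Iteration 1:
  x = (1 - (-4)·0.0000) / (6) = 0.1667
  y = (5 - (-2)·0.1667) / (5) = 1.0667
Iteration 2:
  x = (1 - (-4)·1.0667) / (6) = 0.8778
  y = (5 - (-2)·0.8778) / (5) = 1.3511
Iteration 3:
  x = (1 - (-4)·1.3511) / (6) = 1.0674
  y = (5 - (-2)·1.0674) / (5) = 1.4270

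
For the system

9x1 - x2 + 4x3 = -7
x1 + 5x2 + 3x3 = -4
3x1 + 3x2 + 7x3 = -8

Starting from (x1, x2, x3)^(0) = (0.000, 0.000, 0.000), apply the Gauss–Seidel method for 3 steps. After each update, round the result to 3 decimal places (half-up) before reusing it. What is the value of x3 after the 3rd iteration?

-0.818

Iteration 1:
  x1 = (-7 - (-1)·0.000 - (4)·0.000) / (9) = -0.778
  x2 = (-4 - (1)·-0.778 - (3)·0.000) / (5) = -0.644
  x3 = (-8 - (3)·-0.778 - (3)·-0.644) / (7) = -0.533
Iteration 2:
  x1 = (-7 - (-1)·-0.644 - (4)·-0.533) / (9) = -0.612
  x2 = (-4 - (1)·-0.612 - (3)·-0.533) / (5) = -0.358
  x3 = (-8 - (3)·-0.612 - (3)·-0.358) / (7) = -0.727
Iteration 3:
  x1 = (-7 - (-1)·-0.358 - (4)·-0.727) / (9) = -0.494
  x2 = (-4 - (1)·-0.494 - (3)·-0.727) / (5) = -0.265
  x3 = (-8 - (3)·-0.494 - (3)·-0.265) / (7) = -0.818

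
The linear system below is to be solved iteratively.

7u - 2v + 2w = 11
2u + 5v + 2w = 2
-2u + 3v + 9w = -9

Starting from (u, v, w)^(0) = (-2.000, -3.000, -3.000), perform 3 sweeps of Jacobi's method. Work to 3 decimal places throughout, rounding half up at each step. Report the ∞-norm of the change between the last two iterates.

Iteration 1:
  u = (11 - (-2)·-3.000 - (2)·-3.000) / (7) = 1.571
  v = (2 - (2)·-2.000 - (2)·-3.000) / (5) = 2.400
  w = (-9 - (-2)·-2.000 - (3)·-3.000) / (9) = -0.444
Iteration 2:
  u = (11 - (-2)·2.400 - (2)·-0.444) / (7) = 2.384
  v = (2 - (2)·1.571 - (2)·-0.444) / (5) = -0.051
  w = (-9 - (-2)·1.571 - (3)·2.400) / (9) = -1.451
Iteration 3:
  u = (11 - (-2)·-0.051 - (2)·-1.451) / (7) = 1.971
  v = (2 - (2)·2.384 - (2)·-1.451) / (5) = 0.027
  w = (-9 - (-2)·2.384 - (3)·-0.051) / (9) = -0.453
Change: (-0.413, 0.078, 0.998) → max |·| = 0.998

0.998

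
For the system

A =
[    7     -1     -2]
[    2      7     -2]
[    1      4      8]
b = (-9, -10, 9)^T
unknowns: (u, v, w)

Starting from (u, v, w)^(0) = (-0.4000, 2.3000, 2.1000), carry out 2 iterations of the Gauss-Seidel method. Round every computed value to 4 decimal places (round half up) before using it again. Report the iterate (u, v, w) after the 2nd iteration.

(-0.9515, -0.7187, 1.6033)

Iteration 1:
  u = (-9 - (-1)·2.3000 - (-2)·2.1000) / (7) = -0.3571
  v = (-10 - (2)·-0.3571 - (-2)·2.1000) / (7) = -0.7265
  w = (9 - (1)·-0.3571 - (4)·-0.7265) / (8) = 1.5329
Iteration 2:
  u = (-9 - (-1)·-0.7265 - (-2)·1.5329) / (7) = -0.9515
  v = (-10 - (2)·-0.9515 - (-2)·1.5329) / (7) = -0.7187
  w = (9 - (1)·-0.9515 - (4)·-0.7187) / (8) = 1.6033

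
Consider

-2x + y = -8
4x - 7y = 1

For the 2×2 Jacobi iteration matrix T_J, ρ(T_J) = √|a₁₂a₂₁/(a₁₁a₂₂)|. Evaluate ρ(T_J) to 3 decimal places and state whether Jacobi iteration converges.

a₁₂a₂₁/(a₁₁a₂₂) = (1)·(4) / ((-2)·(-7)) = 0.285714
ρ = √|0.285714| = √0.285714 = 0.535
ρ < 1, so Jacobi converges

0.535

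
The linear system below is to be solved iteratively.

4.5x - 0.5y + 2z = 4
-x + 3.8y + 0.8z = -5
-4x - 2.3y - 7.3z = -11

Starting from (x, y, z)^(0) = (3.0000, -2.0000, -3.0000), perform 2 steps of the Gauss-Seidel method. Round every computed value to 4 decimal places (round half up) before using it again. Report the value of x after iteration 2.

0.6666

Iteration 1:
  x = (4 - (-0.5)·-2.0000 - (2)·-3.0000) / (4.5) = 2.0000
  y = (-5 - (-1)·2.0000 - (0.8)·-3.0000) / (3.8) = -0.1579
  z = (-11 - (-4)·2.0000 - (-2.3)·-0.1579) / (-7.3) = 0.4607
Iteration 2:
  x = (4 - (-0.5)·-0.1579 - (2)·0.4607) / (4.5) = 0.6666
  y = (-5 - (-1)·0.6666 - (0.8)·0.4607) / (3.8) = -1.2374
  z = (-11 - (-4)·0.6666 - (-2.3)·-1.2374) / (-7.3) = 1.5315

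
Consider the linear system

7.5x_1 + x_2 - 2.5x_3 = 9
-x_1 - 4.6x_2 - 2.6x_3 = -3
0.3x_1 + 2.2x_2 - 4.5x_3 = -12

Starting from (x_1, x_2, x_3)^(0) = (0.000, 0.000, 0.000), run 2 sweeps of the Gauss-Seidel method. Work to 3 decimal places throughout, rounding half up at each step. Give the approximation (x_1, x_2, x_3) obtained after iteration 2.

Iteration 1:
  x_1 = (9 - (1)·0.000 - (-2.5)·0.000) / (7.5) = 1.200
  x_2 = (-3 - (-1)·1.200 - (-2.6)·0.000) / (-4.6) = 0.391
  x_3 = (-12 - (0.3)·1.200 - (2.2)·0.391) / (-4.5) = 2.938
Iteration 2:
  x_1 = (9 - (1)·0.391 - (-2.5)·2.938) / (7.5) = 2.127
  x_2 = (-3 - (-1)·2.127 - (-2.6)·2.938) / (-4.6) = -1.471
  x_3 = (-12 - (0.3)·2.127 - (2.2)·-1.471) / (-4.5) = 2.089

(2.127, -1.471, 2.089)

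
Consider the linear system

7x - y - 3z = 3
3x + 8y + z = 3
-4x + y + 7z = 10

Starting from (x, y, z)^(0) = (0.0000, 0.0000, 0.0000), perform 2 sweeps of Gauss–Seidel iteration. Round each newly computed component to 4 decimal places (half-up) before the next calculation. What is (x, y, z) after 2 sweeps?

(1.1633, -0.2666, 2.1314)

Iteration 1:
  x = (3 - (-1)·0.0000 - (-3)·0.0000) / (7) = 0.4286
  y = (3 - (3)·0.4286 - (1)·0.0000) / (8) = 0.2143
  z = (10 - (-4)·0.4286 - (1)·0.2143) / (7) = 1.6429
Iteration 2:
  x = (3 - (-1)·0.2143 - (-3)·1.6429) / (7) = 1.1633
  y = (3 - (3)·1.1633 - (1)·1.6429) / (8) = -0.2666
  z = (10 - (-4)·1.1633 - (1)·-0.2666) / (7) = 2.1314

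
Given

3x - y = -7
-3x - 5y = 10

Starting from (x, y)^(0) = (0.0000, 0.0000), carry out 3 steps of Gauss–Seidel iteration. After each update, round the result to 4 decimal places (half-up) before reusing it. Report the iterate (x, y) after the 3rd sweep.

Iteration 1:
  x = (-7 - (-1)·0.0000) / (3) = -2.3333
  y = (10 - (-3)·-2.3333) / (-5) = -0.6000
Iteration 2:
  x = (-7 - (-1)·-0.6000) / (3) = -2.5333
  y = (10 - (-3)·-2.5333) / (-5) = -0.4800
Iteration 3:
  x = (-7 - (-1)·-0.4800) / (3) = -2.4933
  y = (10 - (-3)·-2.4933) / (-5) = -0.5040

(-2.4933, -0.5040)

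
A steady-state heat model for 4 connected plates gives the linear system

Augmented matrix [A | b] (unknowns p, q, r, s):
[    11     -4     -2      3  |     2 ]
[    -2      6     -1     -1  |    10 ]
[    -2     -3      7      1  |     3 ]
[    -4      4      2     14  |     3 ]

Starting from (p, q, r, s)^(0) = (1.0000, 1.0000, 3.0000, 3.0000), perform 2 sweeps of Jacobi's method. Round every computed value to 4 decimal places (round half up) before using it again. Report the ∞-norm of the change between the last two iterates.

1.1883

Iteration 1:
  p = (2 - (-4)·1.0000 - (-2)·3.0000 - (3)·3.0000) / (11) = 0.2727
  q = (10 - (-2)·1.0000 - (-1)·3.0000 - (-1)·3.0000) / (6) = 3.0000
  r = (3 - (-2)·1.0000 - (-3)·1.0000 - (1)·3.0000) / (7) = 0.7143
  s = (3 - (-4)·1.0000 - (4)·1.0000 - (2)·3.0000) / (14) = -0.2143
Iteration 2:
  p = (2 - (-4)·3.0000 - (-2)·0.7143 - (3)·-0.2143) / (11) = 1.4610
  q = (10 - (-2)·0.2727 - (-1)·0.7143 - (-1)·-0.2143) / (6) = 1.8409
  r = (3 - (-2)·0.2727 - (-3)·3.0000 - (1)·-0.2143) / (7) = 1.8228
  s = (3 - (-4)·0.2727 - (4)·3.0000 - (2)·0.7143) / (14) = -0.6670
Change: (1.1883, -1.1591, 1.1085, -0.4527) → max |·| = 1.1883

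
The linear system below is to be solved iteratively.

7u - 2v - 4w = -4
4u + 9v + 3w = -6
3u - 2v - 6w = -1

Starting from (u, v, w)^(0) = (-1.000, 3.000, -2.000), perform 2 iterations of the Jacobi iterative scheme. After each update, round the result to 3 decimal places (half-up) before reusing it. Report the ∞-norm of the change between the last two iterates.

Iteration 1:
  u = (-4 - (-2)·3.000 - (-4)·-2.000) / (7) = -0.857
  v = (-6 - (4)·-1.000 - (3)·-2.000) / (9) = 0.444
  w = (-1 - (3)·-1.000 - (-2)·3.000) / (-6) = -1.333
Iteration 2:
  u = (-4 - (-2)·0.444 - (-4)·-1.333) / (7) = -1.206
  v = (-6 - (4)·-0.857 - (3)·-1.333) / (9) = 0.159
  w = (-1 - (3)·-0.857 - (-2)·0.444) / (-6) = -0.410
Change: (-0.349, -0.285, 0.923) → max |·| = 0.923

0.923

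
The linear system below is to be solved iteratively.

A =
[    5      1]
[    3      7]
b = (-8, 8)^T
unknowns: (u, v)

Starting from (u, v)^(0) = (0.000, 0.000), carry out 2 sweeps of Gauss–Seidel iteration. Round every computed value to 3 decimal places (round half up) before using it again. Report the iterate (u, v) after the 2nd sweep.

(-1.966, 1.985)

Iteration 1:
  u = (-8 - (1)·0.000) / (5) = -1.600
  v = (8 - (3)·-1.600) / (7) = 1.829
Iteration 2:
  u = (-8 - (1)·1.829) / (5) = -1.966
  v = (8 - (3)·-1.966) / (7) = 1.985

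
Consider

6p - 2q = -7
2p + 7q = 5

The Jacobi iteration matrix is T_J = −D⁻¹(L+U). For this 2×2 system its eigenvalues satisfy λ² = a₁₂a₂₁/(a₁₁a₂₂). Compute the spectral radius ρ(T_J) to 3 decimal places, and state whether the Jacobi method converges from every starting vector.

a₁₂a₂₁/(a₁₁a₂₂) = (-2)·(2) / ((6)·(7)) = -0.095238
ρ = √|-0.095238| = √0.095238 = 0.309
ρ < 1, so Jacobi converges

0.309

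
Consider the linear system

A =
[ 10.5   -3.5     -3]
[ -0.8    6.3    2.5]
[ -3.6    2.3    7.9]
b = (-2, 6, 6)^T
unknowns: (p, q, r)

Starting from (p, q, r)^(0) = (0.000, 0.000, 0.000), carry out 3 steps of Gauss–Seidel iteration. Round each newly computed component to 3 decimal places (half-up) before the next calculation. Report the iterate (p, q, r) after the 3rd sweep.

Iteration 1:
  p = (-2 - (-3.5)·0.000 - (-3)·0.000) / (10.5) = -0.190
  q = (6 - (-0.8)·-0.190 - (2.5)·0.000) / (6.3) = 0.928
  r = (6 - (-3.6)·-0.190 - (2.3)·0.928) / (7.9) = 0.403
Iteration 2:
  p = (-2 - (-3.5)·0.928 - (-3)·0.403) / (10.5) = 0.234
  q = (6 - (-0.8)·0.234 - (2.5)·0.403) / (6.3) = 0.822
  r = (6 - (-3.6)·0.234 - (2.3)·0.822) / (7.9) = 0.627
Iteration 3:
  p = (-2 - (-3.5)·0.822 - (-3)·0.627) / (10.5) = 0.263
  q = (6 - (-0.8)·0.263 - (2.5)·0.627) / (6.3) = 0.737
  r = (6 - (-3.6)·0.263 - (2.3)·0.737) / (7.9) = 0.665

(0.263, 0.737, 0.665)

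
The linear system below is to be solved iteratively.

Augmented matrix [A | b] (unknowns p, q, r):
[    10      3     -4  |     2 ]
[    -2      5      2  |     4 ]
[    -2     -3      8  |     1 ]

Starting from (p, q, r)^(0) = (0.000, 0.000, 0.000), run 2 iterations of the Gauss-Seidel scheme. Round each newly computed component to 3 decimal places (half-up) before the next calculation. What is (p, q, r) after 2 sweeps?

(0.138, 0.653, 0.404)

Iteration 1:
  p = (2 - (3)·0.000 - (-4)·0.000) / (10) = 0.200
  q = (4 - (-2)·0.200 - (2)·0.000) / (5) = 0.880
  r = (1 - (-2)·0.200 - (-3)·0.880) / (8) = 0.505
Iteration 2:
  p = (2 - (3)·0.880 - (-4)·0.505) / (10) = 0.138
  q = (4 - (-2)·0.138 - (2)·0.505) / (5) = 0.653
  r = (1 - (-2)·0.138 - (-3)·0.653) / (8) = 0.404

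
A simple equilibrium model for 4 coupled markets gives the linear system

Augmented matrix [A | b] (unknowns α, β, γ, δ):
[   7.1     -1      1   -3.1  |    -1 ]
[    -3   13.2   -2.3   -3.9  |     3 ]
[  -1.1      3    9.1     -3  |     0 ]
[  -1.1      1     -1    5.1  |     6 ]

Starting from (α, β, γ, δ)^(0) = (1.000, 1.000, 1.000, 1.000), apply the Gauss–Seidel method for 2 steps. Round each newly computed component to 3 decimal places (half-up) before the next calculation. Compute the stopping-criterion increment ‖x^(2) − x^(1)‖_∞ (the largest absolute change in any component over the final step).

Iteration 1:
  α = (-1 - (-1)·1.000 - (1)·1.000 - (-3.1)·1.000) / (7.1) = 0.296
  β = (3 - (-3)·0.296 - (-2.3)·1.000 - (-3.9)·1.000) / (13.2) = 0.764
  γ = (0 - (-1.1)·0.296 - (3)·0.764 - (-3)·1.000) / (9.1) = 0.114
  δ = (6 - (-1.1)·0.296 - (1)·0.764 - (-1)·0.114) / (5.1) = 1.113
Iteration 2:
  α = (-1 - (-1)·0.764 - (1)·0.114 - (-3.1)·1.113) / (7.1) = 0.437
  β = (3 - (-3)·0.437 - (-2.3)·0.114 - (-3.9)·1.113) / (13.2) = 0.675
  γ = (0 - (-1.1)·0.437 - (3)·0.675 - (-3)·1.113) / (9.1) = 0.197
  δ = (6 - (-1.1)·0.437 - (1)·0.675 - (-1)·0.197) / (5.1) = 1.177
Change: (0.141, -0.089, 0.083, 0.064) → max |·| = 0.141

0.141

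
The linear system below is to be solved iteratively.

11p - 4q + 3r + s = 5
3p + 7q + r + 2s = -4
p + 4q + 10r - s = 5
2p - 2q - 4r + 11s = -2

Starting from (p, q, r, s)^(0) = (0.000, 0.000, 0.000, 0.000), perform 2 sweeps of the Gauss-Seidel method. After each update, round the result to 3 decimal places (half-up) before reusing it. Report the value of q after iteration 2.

-0.635

Iteration 1:
  p = (5 - (-4)·0.000 - (3)·0.000 - (1)·0.000) / (11) = 0.455
  q = (-4 - (3)·0.455 - (1)·0.000 - (2)·0.000) / (7) = -0.766
  r = (5 - (1)·0.455 - (4)·-0.766 - (-1)·0.000) / (10) = 0.761
  s = (-2 - (2)·0.455 - (-2)·-0.766 - (-4)·0.761) / (11) = -0.127
Iteration 2:
  p = (5 - (-4)·-0.766 - (3)·0.761 - (1)·-0.127) / (11) = -0.020
  q = (-4 - (3)·-0.020 - (1)·0.761 - (2)·-0.127) / (7) = -0.635
  r = (5 - (1)·-0.020 - (4)·-0.635 - (-1)·-0.127) / (10) = 0.743
  s = (-2 - (2)·-0.020 - (-2)·-0.635 - (-4)·0.743) / (11) = -0.023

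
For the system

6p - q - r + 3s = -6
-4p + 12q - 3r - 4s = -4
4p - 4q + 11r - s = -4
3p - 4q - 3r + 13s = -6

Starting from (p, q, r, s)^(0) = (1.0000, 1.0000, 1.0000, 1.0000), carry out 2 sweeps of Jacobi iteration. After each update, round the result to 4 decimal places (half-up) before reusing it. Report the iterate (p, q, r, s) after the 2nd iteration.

Iteration 1:
  p = (-6 - (-1)·1.0000 - (-1)·1.0000 - (3)·1.0000) / (6) = -1.1667
  q = (-4 - (-4)·1.0000 - (-3)·1.0000 - (-4)·1.0000) / (12) = 0.5833
  r = (-4 - (4)·1.0000 - (-4)·1.0000 - (-1)·1.0000) / (11) = -0.2727
  s = (-6 - (3)·1.0000 - (-4)·1.0000 - (-3)·1.0000) / (13) = -0.1538
Iteration 2:
  p = (-6 - (-1)·0.5833 - (-1)·-0.2727 - (3)·-0.1538) / (6) = -0.8713
  q = (-4 - (-4)·-1.1667 - (-3)·-0.2727 - (-4)·-0.1538) / (12) = -0.8417
  r = (-4 - (4)·-1.1667 - (-4)·0.5833 - (-1)·-0.1538) / (11) = 0.2587
  s = (-6 - (3)·-1.1667 - (-4)·0.5833 - (-3)·-0.2727) / (13) = -0.0758

(-0.8713, -0.8417, 0.2587, -0.0758)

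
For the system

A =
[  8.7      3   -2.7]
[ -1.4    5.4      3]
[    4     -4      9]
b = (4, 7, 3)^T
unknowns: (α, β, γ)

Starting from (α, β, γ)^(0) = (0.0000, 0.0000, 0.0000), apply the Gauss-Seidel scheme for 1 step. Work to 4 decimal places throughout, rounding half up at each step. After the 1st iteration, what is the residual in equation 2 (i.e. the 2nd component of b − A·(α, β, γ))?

Iteration 1:
  α = (4 - (3)·0.0000 - (-2.7)·0.0000) / (8.7) = 0.4598
  β = (7 - (-1.4)·0.4598 - (3)·0.0000) / (5.4) = 1.4155
  γ = (3 - (4)·0.4598 - (-4)·1.4155) / (9) = 0.7581
Residual b − A·x = (-2.1999, -2.2743, -0.0001)

-2.2743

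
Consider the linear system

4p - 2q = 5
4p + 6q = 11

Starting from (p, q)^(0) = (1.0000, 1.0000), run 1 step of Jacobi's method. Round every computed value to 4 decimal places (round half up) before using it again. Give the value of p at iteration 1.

1.7500

Iteration 1:
  p = (5 - (-2)·1.0000) / (4) = 1.7500
  q = (11 - (4)·1.0000) / (6) = 1.1667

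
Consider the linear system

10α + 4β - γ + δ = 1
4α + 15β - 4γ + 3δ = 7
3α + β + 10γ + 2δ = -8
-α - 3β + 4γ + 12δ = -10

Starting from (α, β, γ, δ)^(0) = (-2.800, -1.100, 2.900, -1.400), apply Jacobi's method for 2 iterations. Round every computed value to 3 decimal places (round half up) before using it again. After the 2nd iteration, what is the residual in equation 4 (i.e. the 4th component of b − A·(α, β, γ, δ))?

Iteration 1:
  α = (1 - (4)·-1.100 - (-1)·2.900 - (1)·-1.400) / (10) = 0.970
  β = (7 - (4)·-2.800 - (-4)·2.900 - (3)·-1.400) / (15) = 2.267
  γ = (-8 - (3)·-2.800 - (1)·-1.100 - (2)·-1.400) / (10) = 0.430
  δ = (-10 - (-1)·-2.800 - (-3)·-1.100 - (4)·2.900) / (12) = -2.308
Iteration 2:
  α = (1 - (4)·2.267 - (-1)·0.430 - (1)·-2.308) / (10) = -0.533
  β = (7 - (4)·0.970 - (-4)·0.430 - (3)·-2.308) / (15) = 0.784
  γ = (-8 - (3)·0.970 - (1)·2.267 - (2)·-2.308) / (10) = -0.856
  δ = (-10 - (-1)·0.970 - (-3)·2.267 - (4)·0.430) / (12) = -0.329
Residual b − A·x = (2.667, -5.065, 2.033, -0.809)

-0.809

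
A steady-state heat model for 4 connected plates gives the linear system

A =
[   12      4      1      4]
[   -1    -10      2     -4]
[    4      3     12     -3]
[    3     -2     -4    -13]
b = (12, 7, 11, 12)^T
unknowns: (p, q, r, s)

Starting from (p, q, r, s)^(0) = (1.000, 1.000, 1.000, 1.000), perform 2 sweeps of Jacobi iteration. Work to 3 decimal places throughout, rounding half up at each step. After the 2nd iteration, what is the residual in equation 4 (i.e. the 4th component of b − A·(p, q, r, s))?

Iteration 1:
  p = (12 - (4)·1.000 - (1)·1.000 - (4)·1.000) / (12) = 0.250
  q = (7 - (-1)·1.000 - (2)·1.000 - (-4)·1.000) / (-10) = -1.000
  r = (11 - (4)·1.000 - (3)·1.000 - (-3)·1.000) / (12) = 0.583
  s = (12 - (3)·1.000 - (-2)·1.000 - (-4)·1.000) / (-13) = -1.154
Iteration 2:
  p = (12 - (4)·-1.000 - (1)·0.583 - (4)·-1.154) / (12) = 1.669
  q = (7 - (-1)·0.250 - (2)·0.583 - (-4)·-1.154) / (-10) = -0.147
  r = (11 - (4)·0.250 - (3)·-1.000 - (-3)·-1.154) / (12) = 0.795
  s = (12 - (3)·0.250 - (-2)·-1.000 - (-4)·0.583) / (-13) = -0.891
Residual b − A·x = (-4.671, 2.045, -7.448, -1.704)

-1.704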